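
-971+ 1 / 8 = -7767 / 8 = -970.88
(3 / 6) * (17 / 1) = 17 / 2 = 8.50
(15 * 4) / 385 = 12 / 77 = 0.16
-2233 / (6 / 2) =-2233 / 3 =-744.33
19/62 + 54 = 3367/62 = 54.31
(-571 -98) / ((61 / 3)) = -2007 / 61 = -32.90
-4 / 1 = -4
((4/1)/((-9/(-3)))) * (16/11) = 64/33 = 1.94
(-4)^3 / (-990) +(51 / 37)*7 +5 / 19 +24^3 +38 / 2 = 4820628011 / 347985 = 13852.98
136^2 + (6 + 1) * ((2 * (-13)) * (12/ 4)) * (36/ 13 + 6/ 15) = 83828/ 5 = 16765.60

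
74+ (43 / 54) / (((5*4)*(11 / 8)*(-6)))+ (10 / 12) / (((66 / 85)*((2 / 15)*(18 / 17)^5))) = 199646945617 / 2494229760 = 80.04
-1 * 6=-6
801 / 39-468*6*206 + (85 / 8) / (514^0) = -60155351 / 104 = -578416.84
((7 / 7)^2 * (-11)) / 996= -11 / 996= -0.01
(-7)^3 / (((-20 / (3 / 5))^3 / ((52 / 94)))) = 120393 / 23500000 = 0.01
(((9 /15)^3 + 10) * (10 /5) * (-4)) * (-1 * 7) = 71512 /125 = 572.10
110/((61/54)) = 5940/61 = 97.38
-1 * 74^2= -5476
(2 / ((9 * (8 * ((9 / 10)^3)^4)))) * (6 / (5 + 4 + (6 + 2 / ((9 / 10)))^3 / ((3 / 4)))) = 500000000000 / 635593918423131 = 0.00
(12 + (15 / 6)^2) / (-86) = -73 / 344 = -0.21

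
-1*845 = -845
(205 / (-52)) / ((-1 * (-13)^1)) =-0.30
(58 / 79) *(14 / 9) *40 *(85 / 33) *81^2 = 772007.36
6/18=0.33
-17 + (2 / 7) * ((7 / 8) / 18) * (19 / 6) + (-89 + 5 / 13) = -592889 / 5616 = -105.57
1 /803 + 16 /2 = 6425 /803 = 8.00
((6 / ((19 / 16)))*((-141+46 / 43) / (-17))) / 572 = 13128 / 180557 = 0.07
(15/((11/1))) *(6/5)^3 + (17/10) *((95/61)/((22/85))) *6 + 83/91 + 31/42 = 299418844/4579575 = 65.38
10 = 10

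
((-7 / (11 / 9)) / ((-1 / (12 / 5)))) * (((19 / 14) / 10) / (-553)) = -0.00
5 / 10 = 1 / 2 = 0.50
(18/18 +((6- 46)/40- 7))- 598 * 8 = -4791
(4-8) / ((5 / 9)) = -7.20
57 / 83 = 0.69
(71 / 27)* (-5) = -355 / 27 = -13.15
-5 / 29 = -0.17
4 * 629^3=995432756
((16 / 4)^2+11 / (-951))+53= 65608 / 951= 68.99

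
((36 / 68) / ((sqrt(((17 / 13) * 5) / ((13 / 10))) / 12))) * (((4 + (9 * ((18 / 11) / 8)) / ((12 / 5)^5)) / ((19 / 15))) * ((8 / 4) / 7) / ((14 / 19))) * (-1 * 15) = -2863091205 * sqrt(34) / 319019008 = -52.33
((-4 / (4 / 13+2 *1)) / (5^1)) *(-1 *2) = 0.69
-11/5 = -2.20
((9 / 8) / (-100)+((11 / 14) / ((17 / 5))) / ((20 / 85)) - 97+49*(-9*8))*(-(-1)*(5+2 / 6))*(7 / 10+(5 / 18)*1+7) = -7285748117 / 47250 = -154195.73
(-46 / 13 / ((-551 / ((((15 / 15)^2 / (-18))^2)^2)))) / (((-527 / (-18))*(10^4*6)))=23 / 660456678960000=0.00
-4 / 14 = -0.29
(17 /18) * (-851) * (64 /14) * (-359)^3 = 10709811076688 /63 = 169997001217.27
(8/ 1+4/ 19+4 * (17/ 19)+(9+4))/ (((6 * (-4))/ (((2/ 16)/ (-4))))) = 157/ 4864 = 0.03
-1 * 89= -89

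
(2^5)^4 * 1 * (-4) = -4194304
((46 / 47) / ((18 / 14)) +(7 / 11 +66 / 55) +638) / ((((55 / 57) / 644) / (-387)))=-165460488.06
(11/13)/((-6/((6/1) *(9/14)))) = -99/182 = -0.54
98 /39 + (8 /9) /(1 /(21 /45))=5138 /1755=2.93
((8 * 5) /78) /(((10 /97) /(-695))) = -134830 /39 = -3457.18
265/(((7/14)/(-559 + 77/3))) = -848000/3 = -282666.67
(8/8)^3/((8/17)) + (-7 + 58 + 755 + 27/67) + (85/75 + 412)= 9822157/8040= 1221.66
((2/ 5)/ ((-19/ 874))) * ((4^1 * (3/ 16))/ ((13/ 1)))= -69/ 65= -1.06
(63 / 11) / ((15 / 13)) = 273 / 55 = 4.96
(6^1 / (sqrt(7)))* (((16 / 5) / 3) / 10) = 16* sqrt(7) / 175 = 0.24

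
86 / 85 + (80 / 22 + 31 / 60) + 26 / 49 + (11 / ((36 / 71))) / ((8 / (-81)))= -941051137 / 4398240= -213.96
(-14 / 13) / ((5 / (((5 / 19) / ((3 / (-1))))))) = 14 / 741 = 0.02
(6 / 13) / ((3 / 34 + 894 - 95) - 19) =68 / 114933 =0.00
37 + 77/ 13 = 558/ 13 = 42.92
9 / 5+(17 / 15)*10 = 197 / 15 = 13.13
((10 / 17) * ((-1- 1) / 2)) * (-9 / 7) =0.76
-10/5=-2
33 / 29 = 1.14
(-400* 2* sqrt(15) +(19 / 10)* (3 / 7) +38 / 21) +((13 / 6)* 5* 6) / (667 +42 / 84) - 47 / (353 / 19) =421019 / 2199190 - 800* sqrt(15) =-3098.20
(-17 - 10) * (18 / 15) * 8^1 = -1296 / 5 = -259.20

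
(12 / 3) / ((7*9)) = 4 / 63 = 0.06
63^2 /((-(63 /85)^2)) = -7225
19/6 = 3.17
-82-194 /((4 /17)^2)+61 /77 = -2208565 /616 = -3585.33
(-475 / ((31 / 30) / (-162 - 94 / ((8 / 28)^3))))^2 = 14275261310765625 / 3844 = 3713647583445.79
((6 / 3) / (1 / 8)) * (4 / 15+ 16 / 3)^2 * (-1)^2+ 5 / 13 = 163197 / 325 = 502.14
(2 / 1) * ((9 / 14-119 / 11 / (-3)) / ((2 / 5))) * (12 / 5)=3926 / 77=50.99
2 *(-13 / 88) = -13 / 44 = -0.30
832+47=879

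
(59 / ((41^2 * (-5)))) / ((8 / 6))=-177 / 33620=-0.01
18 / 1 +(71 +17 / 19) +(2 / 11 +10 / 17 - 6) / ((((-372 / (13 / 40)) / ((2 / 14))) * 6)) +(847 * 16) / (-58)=-1542883831471 / 10732333920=-143.76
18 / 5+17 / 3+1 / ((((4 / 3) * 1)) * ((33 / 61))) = 7031 / 660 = 10.65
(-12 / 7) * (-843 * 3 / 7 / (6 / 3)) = 15174 / 49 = 309.67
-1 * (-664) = 664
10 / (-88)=-5 / 44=-0.11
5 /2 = 2.50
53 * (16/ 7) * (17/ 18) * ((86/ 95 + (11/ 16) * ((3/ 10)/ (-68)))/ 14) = 9884977/ 1340640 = 7.37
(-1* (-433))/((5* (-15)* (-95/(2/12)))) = 433/42750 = 0.01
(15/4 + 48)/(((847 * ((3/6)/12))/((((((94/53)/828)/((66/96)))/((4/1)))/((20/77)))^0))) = 1242/847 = 1.47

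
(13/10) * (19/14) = 247/140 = 1.76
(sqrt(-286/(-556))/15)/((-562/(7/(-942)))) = 7 * sqrt(39754)/2207614680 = 0.00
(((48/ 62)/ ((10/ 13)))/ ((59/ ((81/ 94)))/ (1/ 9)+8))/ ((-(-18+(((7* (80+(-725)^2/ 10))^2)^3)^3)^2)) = -1786706395136/ 273050619730078175036700822977469571641125904084336940291357534353425584808210080703644507153343759659992311013723541943697036981229833679162814968530694673581975682000288660262194858972521728136685588476365922664265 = -0.00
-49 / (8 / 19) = -931 / 8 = -116.38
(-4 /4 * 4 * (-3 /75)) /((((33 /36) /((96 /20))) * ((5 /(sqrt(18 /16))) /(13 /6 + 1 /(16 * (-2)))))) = 0.38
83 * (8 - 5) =249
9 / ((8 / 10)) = 45 / 4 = 11.25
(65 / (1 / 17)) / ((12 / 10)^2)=27625 / 36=767.36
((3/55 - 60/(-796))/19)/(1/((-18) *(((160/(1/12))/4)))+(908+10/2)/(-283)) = -695392128/328094887373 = -0.00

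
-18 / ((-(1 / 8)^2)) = 1152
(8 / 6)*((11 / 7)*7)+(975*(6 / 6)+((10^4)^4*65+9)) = 1950000000000002996 / 3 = 650000000000000998.67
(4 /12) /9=0.04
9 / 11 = 0.82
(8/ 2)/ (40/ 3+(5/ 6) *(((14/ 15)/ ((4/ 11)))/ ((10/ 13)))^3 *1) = 129600000/ 1435003001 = 0.09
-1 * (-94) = 94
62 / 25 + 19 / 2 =599 / 50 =11.98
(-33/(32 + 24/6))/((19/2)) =-11/114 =-0.10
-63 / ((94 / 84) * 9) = -294 / 47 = -6.26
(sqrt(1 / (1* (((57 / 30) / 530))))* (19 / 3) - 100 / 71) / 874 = -50 / 31027 +5* sqrt(1007) / 1311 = 0.12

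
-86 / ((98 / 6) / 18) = -4644 / 49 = -94.78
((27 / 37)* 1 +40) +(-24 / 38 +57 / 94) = 2689837 / 66082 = 40.70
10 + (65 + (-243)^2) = 59124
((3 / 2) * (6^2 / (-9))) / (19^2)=-6 / 361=-0.02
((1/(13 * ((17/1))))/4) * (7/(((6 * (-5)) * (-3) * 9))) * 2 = 7/358020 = 0.00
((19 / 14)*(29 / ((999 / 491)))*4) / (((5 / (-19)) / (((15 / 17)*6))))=-20561116 / 13209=-1556.60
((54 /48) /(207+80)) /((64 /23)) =207 /146944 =0.00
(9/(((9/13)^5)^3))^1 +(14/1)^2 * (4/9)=53178715823500693/22876792454961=2324.57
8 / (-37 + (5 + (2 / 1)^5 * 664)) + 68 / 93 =60143 / 82212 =0.73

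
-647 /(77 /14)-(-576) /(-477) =-69286 /583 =-118.84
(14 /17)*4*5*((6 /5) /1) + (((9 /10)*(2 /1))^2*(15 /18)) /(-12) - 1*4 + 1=11247 /680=16.54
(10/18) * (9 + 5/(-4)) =155/36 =4.31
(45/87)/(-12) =-5/116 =-0.04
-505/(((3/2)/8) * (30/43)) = -34744/9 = -3860.44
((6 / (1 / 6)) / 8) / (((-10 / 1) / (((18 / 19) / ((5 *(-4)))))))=81 / 3800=0.02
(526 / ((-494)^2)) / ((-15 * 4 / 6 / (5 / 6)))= -263 / 1464216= -0.00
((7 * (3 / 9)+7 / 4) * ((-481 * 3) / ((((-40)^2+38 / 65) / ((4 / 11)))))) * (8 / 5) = -2.14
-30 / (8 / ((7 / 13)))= -105 / 52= -2.02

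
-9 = -9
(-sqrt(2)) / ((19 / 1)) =-sqrt(2) / 19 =-0.07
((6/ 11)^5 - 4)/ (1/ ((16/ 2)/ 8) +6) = -636428/ 1127357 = -0.56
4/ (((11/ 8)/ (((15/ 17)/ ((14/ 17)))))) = 240/ 77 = 3.12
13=13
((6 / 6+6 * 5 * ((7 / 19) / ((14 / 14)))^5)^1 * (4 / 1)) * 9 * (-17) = -1823949108 / 2476099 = -736.62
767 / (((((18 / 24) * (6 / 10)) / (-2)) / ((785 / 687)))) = -3895.16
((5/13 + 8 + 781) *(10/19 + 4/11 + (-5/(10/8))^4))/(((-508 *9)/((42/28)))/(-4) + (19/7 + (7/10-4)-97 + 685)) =50283800/334609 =150.28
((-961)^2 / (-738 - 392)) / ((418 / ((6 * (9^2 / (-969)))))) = 74805201 / 76282910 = 0.98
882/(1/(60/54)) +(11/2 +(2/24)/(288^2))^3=1146.38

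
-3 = -3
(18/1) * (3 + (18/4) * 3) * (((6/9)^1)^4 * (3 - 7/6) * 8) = 860.44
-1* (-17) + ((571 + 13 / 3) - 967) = -1124 / 3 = -374.67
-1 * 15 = -15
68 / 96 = 17 / 24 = 0.71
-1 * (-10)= 10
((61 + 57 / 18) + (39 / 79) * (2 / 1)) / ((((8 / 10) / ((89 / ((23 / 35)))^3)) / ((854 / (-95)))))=-398585512701005875 / 219152004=-1818762801.28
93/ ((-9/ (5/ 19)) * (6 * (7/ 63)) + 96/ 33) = -5115/ 1094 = -4.68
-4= -4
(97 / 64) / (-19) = -97 / 1216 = -0.08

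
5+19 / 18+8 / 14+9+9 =3103 / 126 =24.63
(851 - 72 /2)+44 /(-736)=149949 /184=814.94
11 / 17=0.65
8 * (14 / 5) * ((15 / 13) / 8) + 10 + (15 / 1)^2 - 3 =3058 / 13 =235.23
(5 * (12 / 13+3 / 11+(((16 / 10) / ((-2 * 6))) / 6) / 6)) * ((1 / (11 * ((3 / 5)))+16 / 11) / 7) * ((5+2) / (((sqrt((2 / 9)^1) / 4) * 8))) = 2439431 * sqrt(2) / 339768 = 10.15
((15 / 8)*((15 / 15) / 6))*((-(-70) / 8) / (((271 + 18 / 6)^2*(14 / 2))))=25 / 4804864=0.00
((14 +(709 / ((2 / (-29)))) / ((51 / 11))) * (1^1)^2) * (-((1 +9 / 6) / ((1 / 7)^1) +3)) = 9214463 / 204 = 45168.94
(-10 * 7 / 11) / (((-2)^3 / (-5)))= -175 / 44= -3.98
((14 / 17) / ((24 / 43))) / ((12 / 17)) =301 / 144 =2.09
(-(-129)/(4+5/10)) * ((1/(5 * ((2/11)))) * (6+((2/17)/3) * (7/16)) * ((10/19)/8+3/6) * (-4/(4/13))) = -129823837/93024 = -1395.60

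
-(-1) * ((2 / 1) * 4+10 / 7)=66 / 7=9.43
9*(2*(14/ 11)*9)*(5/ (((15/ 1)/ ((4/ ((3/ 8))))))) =8064/ 11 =733.09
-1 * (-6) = 6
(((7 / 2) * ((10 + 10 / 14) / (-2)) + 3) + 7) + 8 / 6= -89 / 12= -7.42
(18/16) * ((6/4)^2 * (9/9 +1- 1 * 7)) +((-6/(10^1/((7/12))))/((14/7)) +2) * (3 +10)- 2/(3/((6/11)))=18841/1760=10.71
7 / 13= 0.54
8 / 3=2.67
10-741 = -731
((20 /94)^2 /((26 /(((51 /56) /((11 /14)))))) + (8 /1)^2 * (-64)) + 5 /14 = -9056317884 /2211209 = -4095.64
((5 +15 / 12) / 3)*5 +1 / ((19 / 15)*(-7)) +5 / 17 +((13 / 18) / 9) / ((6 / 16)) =23761433 / 2197692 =10.81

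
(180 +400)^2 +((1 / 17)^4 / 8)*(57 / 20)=4495434304057 / 13363360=336400.00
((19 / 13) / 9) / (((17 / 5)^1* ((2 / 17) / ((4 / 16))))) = 95 / 936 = 0.10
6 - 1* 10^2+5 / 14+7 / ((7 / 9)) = -1185 / 14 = -84.64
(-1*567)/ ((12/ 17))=-3213/ 4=-803.25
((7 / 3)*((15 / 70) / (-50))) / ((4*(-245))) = 1 / 98000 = 0.00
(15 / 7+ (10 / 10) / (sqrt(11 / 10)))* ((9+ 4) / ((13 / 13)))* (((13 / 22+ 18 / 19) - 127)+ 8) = -9574305 / 2926 - 638287* sqrt(110) / 4598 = -4728.09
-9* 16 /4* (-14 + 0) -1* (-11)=515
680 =680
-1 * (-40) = 40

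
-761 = -761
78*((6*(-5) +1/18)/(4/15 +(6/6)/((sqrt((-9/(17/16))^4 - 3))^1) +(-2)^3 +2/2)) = 50625575*sqrt(429731133)/1461222831836 +506872884903385/1461222831836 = 347.60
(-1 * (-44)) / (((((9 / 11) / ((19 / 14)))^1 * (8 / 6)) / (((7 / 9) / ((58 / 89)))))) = 204611 / 3132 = 65.33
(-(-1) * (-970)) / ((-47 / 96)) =93120 / 47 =1981.28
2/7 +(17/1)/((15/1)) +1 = 254/105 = 2.42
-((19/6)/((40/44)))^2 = -43681/3600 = -12.13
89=89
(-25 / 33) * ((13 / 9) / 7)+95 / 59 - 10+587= 578.45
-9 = -9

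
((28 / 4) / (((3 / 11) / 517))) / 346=39809 / 1038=38.35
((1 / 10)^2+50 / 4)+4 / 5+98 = 11131 / 100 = 111.31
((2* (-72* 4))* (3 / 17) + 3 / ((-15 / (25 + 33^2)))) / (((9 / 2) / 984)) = -70945.76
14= 14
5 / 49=0.10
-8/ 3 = -2.67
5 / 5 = 1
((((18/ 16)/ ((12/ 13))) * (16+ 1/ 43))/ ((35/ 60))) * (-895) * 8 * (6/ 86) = -16723.01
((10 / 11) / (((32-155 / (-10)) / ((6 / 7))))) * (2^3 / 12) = 16 / 1463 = 0.01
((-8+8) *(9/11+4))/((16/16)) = 0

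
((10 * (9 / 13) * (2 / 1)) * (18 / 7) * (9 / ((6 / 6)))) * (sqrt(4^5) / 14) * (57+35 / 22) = 300697920 / 7007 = 42913.93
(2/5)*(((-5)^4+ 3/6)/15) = 417/25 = 16.68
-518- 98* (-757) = 73668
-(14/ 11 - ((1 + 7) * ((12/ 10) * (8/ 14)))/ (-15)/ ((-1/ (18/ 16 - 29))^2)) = -549469/ 1925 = -285.44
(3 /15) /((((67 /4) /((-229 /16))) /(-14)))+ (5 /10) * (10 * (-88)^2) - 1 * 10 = 25937303 /670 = 38712.39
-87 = -87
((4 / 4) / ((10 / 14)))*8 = 56 / 5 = 11.20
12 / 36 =1 / 3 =0.33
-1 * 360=-360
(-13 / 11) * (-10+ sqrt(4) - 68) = 988 / 11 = 89.82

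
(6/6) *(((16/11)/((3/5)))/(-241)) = -80/7953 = -0.01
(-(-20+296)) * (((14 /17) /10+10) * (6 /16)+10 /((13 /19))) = -11220987 /2210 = -5077.37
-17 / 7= -2.43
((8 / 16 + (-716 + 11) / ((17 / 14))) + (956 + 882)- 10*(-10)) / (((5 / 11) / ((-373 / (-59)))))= 189431407 / 10030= 18886.48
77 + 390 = 467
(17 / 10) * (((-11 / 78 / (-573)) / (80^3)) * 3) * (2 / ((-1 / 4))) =-187 / 9534720000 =-0.00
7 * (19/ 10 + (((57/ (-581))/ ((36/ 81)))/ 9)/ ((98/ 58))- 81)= -45046223/ 81340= -553.80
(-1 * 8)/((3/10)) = -80/3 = -26.67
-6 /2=-3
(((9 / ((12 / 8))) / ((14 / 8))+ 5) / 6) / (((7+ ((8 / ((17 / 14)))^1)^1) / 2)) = 1003 / 4851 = 0.21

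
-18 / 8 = -9 / 4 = -2.25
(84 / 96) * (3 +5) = 7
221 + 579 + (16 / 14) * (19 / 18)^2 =454322 / 567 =801.27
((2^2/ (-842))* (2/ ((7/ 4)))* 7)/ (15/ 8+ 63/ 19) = -2432/ 332169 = -0.01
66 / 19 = 3.47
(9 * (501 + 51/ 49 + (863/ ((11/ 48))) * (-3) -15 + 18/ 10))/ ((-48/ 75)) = 655407315/ 4312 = 151996.13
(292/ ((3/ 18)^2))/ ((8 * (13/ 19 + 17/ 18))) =449388/ 557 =806.80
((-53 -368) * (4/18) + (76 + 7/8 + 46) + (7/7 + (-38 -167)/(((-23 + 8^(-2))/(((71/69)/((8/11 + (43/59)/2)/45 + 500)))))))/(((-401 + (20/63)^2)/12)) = -2855585696269327749/3144597719199452018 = -0.91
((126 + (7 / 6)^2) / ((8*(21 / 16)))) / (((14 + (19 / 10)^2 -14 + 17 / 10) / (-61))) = -1997750 / 14337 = -139.34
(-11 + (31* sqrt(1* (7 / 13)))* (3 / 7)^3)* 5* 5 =-275 + 20925* sqrt(91) / 4459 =-230.23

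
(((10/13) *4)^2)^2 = 2560000/28561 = 89.63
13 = 13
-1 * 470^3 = -103823000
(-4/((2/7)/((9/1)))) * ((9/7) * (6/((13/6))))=-448.62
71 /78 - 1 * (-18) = 18.91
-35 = -35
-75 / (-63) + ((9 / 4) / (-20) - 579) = -970909 / 1680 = -577.92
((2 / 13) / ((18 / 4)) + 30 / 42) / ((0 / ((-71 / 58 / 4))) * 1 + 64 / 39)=0.46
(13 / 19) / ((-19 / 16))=-0.58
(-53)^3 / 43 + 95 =-3367.26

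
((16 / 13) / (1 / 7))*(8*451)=404096 / 13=31084.31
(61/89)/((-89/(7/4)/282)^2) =59424309/2819876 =21.07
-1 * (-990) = 990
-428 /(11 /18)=-7704 /11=-700.36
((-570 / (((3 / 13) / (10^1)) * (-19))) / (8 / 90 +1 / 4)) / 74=117000 / 2257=51.84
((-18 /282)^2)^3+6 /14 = 32337651090 /75454507303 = 0.43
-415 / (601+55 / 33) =-1245 / 1808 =-0.69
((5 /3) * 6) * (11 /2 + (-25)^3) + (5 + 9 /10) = -156189.10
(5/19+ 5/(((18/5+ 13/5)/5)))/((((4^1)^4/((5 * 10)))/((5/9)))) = 158125/339264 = 0.47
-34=-34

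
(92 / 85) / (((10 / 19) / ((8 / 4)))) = 1748 / 425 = 4.11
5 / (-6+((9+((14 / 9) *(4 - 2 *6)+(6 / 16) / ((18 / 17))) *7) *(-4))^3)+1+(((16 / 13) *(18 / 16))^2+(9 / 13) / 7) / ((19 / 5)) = 181393131521774 / 118515578634011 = 1.53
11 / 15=0.73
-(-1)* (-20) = -20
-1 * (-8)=8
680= 680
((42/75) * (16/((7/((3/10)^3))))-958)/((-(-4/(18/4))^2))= 121242501/100000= 1212.43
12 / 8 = 3 / 2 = 1.50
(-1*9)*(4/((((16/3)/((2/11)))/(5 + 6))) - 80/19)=927/38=24.39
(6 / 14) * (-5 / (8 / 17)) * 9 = -2295 / 56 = -40.98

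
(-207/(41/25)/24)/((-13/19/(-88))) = -360525/533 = -676.41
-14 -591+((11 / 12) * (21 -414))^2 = 2066801 / 16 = 129175.06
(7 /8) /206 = 7 /1648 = 0.00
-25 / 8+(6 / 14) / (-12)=-177 / 56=-3.16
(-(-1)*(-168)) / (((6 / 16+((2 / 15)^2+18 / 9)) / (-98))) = 29635200 / 4307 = 6880.71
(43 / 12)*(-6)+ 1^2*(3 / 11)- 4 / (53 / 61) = -30119 / 1166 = -25.83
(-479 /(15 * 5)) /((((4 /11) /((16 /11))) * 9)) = -1916 /675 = -2.84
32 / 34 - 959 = -16287 / 17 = -958.06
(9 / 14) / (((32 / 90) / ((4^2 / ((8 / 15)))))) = 6075 / 112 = 54.24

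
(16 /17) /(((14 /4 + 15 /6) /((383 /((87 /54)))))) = 18384 /493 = 37.29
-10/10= -1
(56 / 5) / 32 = 7 / 20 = 0.35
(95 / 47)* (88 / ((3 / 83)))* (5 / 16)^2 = 2168375 / 4512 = 480.58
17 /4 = 4.25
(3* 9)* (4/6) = 18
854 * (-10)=-8540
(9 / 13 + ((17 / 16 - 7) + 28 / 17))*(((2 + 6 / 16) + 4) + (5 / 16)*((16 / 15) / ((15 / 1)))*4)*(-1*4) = 759139 / 8160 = 93.03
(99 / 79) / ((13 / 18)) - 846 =-867060 / 1027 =-844.26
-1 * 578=-578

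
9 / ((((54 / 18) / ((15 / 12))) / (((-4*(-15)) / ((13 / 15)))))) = 259.62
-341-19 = -360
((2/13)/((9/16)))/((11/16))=512/1287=0.40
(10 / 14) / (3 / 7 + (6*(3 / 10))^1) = 25 / 78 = 0.32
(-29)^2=841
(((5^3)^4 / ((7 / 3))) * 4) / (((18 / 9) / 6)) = 1255580357.14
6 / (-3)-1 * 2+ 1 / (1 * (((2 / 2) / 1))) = -3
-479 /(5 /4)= -1916 /5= -383.20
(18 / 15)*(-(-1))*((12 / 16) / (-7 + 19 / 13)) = -13 / 80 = -0.16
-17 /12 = -1.42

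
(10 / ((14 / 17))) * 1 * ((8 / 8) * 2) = 24.29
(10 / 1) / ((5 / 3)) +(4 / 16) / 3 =73 / 12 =6.08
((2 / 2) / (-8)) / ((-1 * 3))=1 / 24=0.04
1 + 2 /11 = 13 /11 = 1.18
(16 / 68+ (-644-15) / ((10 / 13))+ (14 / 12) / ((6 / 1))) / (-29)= 29.53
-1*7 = -7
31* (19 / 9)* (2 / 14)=589 / 63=9.35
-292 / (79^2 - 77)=-0.05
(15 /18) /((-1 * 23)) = -5 /138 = -0.04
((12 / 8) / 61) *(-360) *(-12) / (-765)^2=16 / 88145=0.00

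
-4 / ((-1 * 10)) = 2 / 5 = 0.40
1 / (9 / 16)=16 / 9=1.78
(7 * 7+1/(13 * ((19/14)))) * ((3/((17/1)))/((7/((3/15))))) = 5193/20995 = 0.25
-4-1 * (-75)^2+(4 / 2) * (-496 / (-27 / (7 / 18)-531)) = -23651743 / 4203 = -5627.35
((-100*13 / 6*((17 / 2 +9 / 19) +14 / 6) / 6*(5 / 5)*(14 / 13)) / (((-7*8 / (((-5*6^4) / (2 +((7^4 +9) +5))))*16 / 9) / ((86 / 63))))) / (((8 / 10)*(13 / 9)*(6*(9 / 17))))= -588911875 / 133727776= -4.40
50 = 50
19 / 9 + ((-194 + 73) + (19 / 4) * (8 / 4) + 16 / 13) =-25309 / 234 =-108.16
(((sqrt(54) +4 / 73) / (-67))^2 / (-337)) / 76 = -143891 / 306343608086 - 6 * sqrt(6) / 2098243891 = -0.00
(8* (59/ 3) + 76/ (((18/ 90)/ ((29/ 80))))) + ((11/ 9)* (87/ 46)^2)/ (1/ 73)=1949579/ 3174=614.23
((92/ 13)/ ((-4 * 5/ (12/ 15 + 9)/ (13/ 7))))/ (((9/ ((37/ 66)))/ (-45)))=5957/ 330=18.05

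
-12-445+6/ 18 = -1370/ 3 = -456.67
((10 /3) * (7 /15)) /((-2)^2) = 7 /18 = 0.39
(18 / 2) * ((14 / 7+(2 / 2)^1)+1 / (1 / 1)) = 36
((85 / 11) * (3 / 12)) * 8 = 15.45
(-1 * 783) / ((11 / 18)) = -14094 / 11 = -1281.27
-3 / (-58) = 0.05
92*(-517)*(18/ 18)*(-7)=332948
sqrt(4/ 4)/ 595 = 1/ 595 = 0.00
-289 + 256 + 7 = -26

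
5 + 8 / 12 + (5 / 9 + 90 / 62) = 2141 / 279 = 7.67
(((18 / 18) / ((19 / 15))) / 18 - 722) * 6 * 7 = -576121 / 19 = -30322.16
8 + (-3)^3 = -19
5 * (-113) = -565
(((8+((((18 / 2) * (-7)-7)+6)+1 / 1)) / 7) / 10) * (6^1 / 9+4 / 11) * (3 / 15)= -17 / 105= -0.16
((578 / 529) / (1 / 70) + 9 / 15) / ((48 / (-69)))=-203887 / 1840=-110.81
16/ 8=2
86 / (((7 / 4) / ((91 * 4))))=17888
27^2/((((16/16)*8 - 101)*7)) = -243/217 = -1.12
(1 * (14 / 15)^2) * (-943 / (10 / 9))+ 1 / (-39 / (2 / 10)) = -3604171 / 4875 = -739.32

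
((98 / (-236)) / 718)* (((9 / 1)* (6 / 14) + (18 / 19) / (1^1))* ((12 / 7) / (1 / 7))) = -13419 / 402439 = -0.03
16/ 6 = 8/ 3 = 2.67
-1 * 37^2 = -1369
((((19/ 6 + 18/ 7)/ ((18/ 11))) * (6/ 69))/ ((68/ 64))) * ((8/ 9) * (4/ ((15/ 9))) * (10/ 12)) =339328/ 665091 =0.51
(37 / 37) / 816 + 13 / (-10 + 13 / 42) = -445129 / 332112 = -1.34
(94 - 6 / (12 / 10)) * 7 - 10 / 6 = 621.33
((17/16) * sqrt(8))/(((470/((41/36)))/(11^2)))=84337 * sqrt(2)/135360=0.88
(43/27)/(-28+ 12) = -43/432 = -0.10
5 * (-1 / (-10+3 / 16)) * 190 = 15200 / 157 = 96.82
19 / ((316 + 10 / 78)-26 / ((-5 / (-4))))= 195 / 3031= 0.06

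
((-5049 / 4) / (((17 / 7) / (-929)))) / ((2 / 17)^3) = 9488923983 / 32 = 296528874.47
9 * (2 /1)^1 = 18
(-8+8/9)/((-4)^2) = -4/9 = -0.44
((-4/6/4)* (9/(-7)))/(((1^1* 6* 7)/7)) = 1/28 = 0.04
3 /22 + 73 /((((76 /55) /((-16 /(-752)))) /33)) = 1462803 /39292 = 37.23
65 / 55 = 13 / 11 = 1.18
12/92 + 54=1245/23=54.13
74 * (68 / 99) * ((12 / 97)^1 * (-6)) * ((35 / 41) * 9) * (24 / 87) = -101445120 / 1268663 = -79.96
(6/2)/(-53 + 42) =-0.27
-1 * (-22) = 22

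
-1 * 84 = -84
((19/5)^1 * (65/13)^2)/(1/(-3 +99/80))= -2679/16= -167.44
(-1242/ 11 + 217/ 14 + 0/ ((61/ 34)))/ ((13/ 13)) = -2143/ 22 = -97.41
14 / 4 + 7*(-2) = -10.50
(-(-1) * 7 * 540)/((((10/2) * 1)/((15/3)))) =3780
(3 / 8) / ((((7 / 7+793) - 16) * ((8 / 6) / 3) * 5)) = 27 / 124480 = 0.00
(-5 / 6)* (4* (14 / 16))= -35 / 12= -2.92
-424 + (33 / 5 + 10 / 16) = -16671 / 40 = -416.78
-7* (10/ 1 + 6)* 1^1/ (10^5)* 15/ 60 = -7/ 25000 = -0.00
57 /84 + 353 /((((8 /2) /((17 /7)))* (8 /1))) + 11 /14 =6329 /224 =28.25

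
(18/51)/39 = 2/221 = 0.01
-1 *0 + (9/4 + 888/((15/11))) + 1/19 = 248331/380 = 653.50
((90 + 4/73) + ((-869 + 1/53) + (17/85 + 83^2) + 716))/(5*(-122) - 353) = -137128/19345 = -7.09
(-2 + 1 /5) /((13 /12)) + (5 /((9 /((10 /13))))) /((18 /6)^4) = -1.66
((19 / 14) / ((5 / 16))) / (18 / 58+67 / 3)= 6612 / 34475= 0.19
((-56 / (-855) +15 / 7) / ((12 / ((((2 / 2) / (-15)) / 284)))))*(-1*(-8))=-13217 / 38244150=-0.00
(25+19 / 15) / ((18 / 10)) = 394 / 27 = 14.59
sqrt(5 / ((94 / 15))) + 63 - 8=5*sqrt(282) / 94 + 55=55.89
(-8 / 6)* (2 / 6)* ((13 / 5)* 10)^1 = -104 / 9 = -11.56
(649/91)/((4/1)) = 649/364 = 1.78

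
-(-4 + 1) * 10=30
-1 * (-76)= 76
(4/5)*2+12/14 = 86/35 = 2.46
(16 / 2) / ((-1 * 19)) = -8 / 19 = -0.42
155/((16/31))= 4805/16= 300.31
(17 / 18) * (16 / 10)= 1.51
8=8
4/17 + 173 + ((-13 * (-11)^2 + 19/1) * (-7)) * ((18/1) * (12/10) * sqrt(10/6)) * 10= 3033555.76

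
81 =81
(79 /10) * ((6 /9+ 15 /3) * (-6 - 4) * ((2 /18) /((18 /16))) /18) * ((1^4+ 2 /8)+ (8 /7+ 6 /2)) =-202793 /15309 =-13.25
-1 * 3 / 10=-3 / 10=-0.30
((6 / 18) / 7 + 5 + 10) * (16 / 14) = 2528 / 147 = 17.20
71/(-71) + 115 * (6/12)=113/2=56.50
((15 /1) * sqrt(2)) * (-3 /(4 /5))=-225 * sqrt(2) /4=-79.55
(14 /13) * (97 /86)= 679 /559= 1.21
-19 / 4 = -4.75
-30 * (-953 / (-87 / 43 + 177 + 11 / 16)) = 19669920 / 120857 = 162.75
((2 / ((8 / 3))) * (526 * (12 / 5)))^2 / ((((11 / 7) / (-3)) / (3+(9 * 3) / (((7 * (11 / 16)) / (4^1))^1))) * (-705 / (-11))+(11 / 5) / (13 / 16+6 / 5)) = -7068330031644 / 1785025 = -3959793.30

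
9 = 9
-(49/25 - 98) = 2401/25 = 96.04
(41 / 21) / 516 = 41 / 10836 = 0.00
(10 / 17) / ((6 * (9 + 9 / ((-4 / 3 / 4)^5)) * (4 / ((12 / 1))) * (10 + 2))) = -5 / 444312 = -0.00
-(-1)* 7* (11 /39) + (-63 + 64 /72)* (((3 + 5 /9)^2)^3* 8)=-62422931917193 /62178597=-1003929.57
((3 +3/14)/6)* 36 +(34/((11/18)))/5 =11709/385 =30.41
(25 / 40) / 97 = 5 / 776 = 0.01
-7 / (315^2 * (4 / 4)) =-1 / 14175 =-0.00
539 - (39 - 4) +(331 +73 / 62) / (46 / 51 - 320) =507479607 / 1008988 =502.96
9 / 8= 1.12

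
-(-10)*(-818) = -8180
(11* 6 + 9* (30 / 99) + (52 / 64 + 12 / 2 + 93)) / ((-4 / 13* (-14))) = 385619 / 9856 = 39.13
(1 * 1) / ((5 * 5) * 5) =1 / 125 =0.01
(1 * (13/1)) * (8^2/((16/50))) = 2600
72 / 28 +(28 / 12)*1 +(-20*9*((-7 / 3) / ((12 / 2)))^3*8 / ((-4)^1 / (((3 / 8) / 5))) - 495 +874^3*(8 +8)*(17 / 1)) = 274571206413311 / 1512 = 181594713236.32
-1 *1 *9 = -9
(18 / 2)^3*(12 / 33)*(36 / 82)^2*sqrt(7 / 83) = 944784*sqrt(581) / 1534753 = 14.84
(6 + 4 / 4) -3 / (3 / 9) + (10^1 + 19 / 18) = 163 / 18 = 9.06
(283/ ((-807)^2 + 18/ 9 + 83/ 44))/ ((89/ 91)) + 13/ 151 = 33325084871/ 385096251753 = 0.09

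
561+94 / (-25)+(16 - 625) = -1294 / 25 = -51.76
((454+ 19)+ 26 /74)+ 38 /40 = 350983 /740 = 474.30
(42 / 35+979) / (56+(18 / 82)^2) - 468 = -212229199 / 471085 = -450.51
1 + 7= 8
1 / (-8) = -1 / 8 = -0.12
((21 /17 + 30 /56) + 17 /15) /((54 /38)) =394003 /192780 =2.04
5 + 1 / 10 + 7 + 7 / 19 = 2369 / 190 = 12.47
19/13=1.46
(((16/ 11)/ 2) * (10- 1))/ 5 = 72/ 55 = 1.31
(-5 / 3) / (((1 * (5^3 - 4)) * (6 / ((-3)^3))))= 15 / 242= 0.06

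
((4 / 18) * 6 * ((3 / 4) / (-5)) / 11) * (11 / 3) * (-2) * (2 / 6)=2 / 45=0.04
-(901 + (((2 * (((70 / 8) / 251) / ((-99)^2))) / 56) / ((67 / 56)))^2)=-97908998684767425181 / 108667035166223556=-901.00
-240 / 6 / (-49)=40 / 49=0.82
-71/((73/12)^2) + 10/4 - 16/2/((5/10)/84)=-14318155/10658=-1343.42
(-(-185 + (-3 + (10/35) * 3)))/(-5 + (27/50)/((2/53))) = 131000/6517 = 20.10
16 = 16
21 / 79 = 0.27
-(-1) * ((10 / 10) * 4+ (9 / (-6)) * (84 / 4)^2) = -1315 / 2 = -657.50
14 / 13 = 1.08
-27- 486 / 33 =-459 / 11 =-41.73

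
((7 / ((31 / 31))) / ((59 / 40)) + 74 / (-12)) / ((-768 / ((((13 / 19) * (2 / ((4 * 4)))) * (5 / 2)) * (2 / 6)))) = 0.00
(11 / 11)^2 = 1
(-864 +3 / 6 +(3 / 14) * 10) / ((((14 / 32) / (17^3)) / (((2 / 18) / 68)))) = -6970102 / 441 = -15805.22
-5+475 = 470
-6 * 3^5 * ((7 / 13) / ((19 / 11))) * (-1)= 112266 / 247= 454.52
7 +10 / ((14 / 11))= 104 / 7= 14.86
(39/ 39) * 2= 2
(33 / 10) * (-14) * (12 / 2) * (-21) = 29106 / 5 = 5821.20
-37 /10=-3.70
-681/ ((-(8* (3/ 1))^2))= 227/ 192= 1.18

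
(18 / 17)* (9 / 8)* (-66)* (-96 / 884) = 8.54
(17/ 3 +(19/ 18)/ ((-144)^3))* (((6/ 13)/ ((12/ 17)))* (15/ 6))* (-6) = -25888479665/ 465813504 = -55.58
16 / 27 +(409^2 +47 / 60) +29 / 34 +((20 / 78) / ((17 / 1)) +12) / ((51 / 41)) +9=339418724441 / 2028780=167301.89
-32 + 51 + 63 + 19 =101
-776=-776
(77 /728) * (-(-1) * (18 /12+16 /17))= 913 /3536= 0.26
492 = 492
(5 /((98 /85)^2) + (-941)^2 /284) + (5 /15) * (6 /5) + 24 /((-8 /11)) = 2632969172 /852355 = 3089.05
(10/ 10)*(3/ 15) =1/ 5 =0.20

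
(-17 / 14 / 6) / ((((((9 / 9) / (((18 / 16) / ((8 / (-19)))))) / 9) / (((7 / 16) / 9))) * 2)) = 969 / 8192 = 0.12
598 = 598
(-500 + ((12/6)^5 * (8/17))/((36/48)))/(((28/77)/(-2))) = 134618/51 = 2639.57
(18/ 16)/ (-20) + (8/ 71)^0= 0.94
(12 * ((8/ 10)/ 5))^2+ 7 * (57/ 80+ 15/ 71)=7208469/ 710000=10.15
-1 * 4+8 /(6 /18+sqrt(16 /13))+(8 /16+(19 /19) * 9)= 11.05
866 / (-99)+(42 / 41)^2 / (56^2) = -23291045 / 2662704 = -8.75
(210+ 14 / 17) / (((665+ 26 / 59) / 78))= 5497856 / 222479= 24.71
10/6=5/3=1.67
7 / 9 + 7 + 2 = 88 / 9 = 9.78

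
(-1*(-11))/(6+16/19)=209/130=1.61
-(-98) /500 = 49 /250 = 0.20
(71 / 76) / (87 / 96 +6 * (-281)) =-568 / 1024537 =-0.00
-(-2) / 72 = 0.03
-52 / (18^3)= -13 / 1458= -0.01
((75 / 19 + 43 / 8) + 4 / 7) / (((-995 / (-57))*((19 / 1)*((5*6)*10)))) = 10527 / 105868000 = 0.00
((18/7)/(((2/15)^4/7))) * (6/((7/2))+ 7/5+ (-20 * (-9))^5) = 602654094009932625/56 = 10761680250177368.30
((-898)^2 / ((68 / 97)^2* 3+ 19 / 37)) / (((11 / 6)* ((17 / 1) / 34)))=3368830124784 / 7612385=442545.95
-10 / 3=-3.33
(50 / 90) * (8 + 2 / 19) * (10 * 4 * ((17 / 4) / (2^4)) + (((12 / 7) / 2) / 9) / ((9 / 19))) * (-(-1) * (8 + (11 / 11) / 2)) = 15305015 / 36936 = 414.37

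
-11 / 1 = -11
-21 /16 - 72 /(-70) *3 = 993 /560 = 1.77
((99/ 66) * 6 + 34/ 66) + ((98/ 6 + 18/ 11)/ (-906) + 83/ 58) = 4736803/ 433521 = 10.93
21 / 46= 0.46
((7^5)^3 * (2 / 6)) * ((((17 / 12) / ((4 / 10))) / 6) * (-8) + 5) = 23737807549715 / 54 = 439589028698.43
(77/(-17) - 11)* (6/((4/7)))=-2772/17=-163.06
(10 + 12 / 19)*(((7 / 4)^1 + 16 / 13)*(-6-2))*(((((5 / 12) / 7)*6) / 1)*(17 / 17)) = -156550 / 1729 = -90.54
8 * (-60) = -480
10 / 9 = 1.11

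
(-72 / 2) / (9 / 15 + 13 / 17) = -765 / 29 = -26.38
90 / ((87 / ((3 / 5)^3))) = 162 / 725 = 0.22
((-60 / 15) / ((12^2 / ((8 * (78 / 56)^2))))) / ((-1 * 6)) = 169 / 2352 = 0.07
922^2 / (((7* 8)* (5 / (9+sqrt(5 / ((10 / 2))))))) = 212521 / 7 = 30360.14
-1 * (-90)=90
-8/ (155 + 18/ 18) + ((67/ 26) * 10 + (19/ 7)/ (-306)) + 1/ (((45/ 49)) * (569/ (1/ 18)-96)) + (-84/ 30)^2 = 59240631479/ 1765784475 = 33.55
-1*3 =-3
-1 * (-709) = 709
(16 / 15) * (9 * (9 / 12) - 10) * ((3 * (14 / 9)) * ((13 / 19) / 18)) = -0.61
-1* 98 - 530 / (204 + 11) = -4320 / 43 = -100.47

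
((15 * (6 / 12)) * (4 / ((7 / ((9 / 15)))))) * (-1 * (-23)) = 414 / 7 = 59.14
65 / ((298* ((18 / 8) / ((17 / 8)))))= 1105 / 5364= 0.21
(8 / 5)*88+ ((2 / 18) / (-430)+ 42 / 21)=110527 / 774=142.80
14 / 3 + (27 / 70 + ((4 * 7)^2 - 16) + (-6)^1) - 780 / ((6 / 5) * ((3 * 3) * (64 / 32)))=460493 / 630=730.94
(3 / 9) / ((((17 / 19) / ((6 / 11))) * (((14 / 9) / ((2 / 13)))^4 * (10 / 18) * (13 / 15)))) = 6731586 / 166705730191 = 0.00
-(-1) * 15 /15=1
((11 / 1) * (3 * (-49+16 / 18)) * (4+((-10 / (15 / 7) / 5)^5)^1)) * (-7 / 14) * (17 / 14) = 50600316349 / 15946875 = 3173.06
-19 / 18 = -1.06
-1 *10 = -10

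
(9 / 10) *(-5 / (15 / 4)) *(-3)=18 / 5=3.60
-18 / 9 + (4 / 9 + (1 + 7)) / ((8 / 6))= 13 / 3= 4.33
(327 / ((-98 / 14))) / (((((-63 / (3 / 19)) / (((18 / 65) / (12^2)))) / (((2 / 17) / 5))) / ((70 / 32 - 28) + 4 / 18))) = -80333 / 592562880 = -0.00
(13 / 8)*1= 13 / 8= 1.62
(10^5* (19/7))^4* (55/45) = 143353100000000000000000000/21609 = 6633953445323707714378.27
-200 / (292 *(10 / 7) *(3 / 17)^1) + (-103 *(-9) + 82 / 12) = 135943 / 146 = 931.12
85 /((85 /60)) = 60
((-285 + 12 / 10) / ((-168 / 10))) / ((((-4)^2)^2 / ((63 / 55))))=387 / 5120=0.08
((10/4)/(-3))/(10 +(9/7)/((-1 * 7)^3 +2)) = -11935/143166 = -0.08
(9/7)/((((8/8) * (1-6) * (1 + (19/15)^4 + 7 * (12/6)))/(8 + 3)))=-1002375/6227872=-0.16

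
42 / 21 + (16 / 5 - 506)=-2504 / 5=-500.80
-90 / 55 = -18 / 11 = -1.64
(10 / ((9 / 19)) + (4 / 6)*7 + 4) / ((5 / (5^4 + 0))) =33500 / 9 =3722.22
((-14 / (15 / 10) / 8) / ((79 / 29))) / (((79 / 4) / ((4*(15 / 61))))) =-8120 / 380701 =-0.02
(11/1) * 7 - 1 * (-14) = 91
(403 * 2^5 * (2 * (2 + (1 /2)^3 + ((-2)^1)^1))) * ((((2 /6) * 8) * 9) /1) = 77376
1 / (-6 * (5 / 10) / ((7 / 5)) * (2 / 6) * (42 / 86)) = -43 / 15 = -2.87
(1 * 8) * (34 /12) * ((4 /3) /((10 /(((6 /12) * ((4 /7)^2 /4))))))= 272 /2205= 0.12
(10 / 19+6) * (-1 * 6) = -744 / 19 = -39.16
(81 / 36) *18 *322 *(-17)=-221697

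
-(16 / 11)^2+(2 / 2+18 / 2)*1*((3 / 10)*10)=3374 / 121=27.88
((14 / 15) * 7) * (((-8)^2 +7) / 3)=6958 / 45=154.62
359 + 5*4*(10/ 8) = 384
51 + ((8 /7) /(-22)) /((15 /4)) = 58889 /1155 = 50.99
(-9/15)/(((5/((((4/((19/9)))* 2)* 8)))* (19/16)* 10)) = -13824/45125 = -0.31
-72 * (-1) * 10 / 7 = 720 / 7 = 102.86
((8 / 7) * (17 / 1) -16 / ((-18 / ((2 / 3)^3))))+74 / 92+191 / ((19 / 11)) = 194866153 / 1486674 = 131.08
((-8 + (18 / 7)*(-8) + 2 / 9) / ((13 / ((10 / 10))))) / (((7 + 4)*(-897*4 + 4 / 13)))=893 / 16160760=0.00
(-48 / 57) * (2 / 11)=-32 / 209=-0.15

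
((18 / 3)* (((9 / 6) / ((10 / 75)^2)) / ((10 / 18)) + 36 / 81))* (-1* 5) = -54835 / 12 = -4569.58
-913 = -913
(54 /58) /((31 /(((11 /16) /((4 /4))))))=297 /14384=0.02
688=688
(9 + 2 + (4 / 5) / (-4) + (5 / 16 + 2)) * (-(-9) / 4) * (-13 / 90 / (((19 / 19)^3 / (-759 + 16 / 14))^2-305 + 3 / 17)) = 248784341 / 17795191424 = 0.01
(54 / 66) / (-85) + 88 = 82271 / 935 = 87.99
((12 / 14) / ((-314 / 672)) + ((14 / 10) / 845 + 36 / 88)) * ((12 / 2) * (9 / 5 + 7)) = -75.17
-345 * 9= -3105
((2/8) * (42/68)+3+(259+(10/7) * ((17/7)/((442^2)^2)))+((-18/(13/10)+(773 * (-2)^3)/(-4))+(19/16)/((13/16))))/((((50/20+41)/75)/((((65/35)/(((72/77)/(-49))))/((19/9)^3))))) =-37935570729129975/1184561481584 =-32024.99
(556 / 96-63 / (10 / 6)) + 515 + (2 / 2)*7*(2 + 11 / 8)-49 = 27457 / 60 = 457.62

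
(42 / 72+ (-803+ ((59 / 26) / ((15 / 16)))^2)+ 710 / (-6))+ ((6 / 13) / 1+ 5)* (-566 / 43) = -6453838577 / 6540300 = -986.78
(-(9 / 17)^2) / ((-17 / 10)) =810 / 4913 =0.16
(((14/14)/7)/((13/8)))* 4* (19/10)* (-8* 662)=-1609984/455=-3538.43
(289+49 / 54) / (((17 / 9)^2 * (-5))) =-9393 / 578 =-16.25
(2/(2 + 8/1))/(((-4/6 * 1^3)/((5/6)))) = -0.25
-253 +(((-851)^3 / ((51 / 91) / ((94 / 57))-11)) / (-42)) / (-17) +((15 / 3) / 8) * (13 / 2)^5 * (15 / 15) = 104730759888505 / 1190537472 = 87969.31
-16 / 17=-0.94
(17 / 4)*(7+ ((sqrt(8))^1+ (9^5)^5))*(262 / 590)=2227*sqrt(2) / 590+ 399689704647438928797840028 / 295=1354880354737081114568955.00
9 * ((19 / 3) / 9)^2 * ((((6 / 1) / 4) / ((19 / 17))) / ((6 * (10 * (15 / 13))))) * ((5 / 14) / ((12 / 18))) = 4199 / 90720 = 0.05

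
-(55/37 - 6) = 167/37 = 4.51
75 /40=15 /8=1.88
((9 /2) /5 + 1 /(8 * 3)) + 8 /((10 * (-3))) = 27 /40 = 0.68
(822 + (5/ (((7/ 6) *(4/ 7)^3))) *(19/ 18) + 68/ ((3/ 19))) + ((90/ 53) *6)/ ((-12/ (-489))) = 17218811/ 10176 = 1692.10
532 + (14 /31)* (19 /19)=16506 /31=532.45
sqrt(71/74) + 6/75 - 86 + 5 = -2023/25 + sqrt(5254)/74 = -79.94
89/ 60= 1.48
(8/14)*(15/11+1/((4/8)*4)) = 82/77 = 1.06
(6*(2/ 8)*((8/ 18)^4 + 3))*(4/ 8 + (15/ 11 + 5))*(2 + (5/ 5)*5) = 21075523/ 96228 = 219.02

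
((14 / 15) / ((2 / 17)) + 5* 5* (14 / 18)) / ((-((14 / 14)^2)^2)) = -1232 / 45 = -27.38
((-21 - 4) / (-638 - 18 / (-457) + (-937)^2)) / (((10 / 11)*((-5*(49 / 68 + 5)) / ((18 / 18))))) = 170918 / 155965770865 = 0.00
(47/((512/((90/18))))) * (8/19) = 235/1216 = 0.19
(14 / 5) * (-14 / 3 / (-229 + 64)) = 196 / 2475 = 0.08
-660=-660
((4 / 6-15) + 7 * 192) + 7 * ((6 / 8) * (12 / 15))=1333.87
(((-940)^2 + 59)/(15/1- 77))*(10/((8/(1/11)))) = -1619.61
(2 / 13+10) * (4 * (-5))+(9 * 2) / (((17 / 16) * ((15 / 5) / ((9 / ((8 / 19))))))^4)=39301172304 / 1085773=36196.49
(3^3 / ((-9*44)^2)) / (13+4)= 1 / 98736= 0.00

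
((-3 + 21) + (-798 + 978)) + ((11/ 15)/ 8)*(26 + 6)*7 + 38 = 3848/ 15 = 256.53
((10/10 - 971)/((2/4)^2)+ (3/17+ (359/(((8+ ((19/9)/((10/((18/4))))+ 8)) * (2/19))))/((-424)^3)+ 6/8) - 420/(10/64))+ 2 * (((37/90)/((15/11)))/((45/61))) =-14602561644731957621/2223879367392000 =-6566.26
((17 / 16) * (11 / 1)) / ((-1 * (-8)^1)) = 1.46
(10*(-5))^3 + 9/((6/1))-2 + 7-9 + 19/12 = -1500011/12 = -125000.92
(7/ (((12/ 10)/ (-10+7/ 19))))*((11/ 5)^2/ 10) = -51667/ 1900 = -27.19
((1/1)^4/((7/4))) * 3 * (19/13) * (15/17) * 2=6840/1547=4.42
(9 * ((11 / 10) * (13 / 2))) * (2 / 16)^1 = 1287 / 160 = 8.04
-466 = -466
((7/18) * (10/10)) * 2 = 7/9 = 0.78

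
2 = 2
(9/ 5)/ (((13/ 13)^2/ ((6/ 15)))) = 18/ 25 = 0.72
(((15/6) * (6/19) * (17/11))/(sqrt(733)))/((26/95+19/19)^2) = 121125 * sqrt(733)/118050383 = 0.03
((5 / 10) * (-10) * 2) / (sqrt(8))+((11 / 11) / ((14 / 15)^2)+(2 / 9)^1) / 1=2417 / 1764 - 5 * sqrt(2) / 2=-2.17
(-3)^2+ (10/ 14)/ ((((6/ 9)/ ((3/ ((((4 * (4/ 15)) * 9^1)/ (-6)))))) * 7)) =6831/ 784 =8.71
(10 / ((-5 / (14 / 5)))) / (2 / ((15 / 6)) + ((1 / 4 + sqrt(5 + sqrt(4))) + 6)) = -15792 / 17081 + 2240* sqrt(7) / 17081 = -0.58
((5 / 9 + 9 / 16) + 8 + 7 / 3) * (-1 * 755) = -1244995 / 144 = -8645.80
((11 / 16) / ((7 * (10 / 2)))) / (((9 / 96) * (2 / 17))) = 187 / 105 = 1.78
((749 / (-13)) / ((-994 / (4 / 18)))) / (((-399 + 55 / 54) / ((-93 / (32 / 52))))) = 29853 / 6103444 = 0.00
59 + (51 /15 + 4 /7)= 2204 /35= 62.97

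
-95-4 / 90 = -4277 / 45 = -95.04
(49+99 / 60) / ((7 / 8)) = 2026 / 35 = 57.89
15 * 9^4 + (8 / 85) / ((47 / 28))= 393168149 / 3995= 98415.06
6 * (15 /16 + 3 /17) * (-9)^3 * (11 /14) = -7289271 /1904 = -3828.40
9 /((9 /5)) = 5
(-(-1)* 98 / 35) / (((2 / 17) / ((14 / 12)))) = 833 / 30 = 27.77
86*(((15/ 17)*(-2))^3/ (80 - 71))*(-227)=58566000/ 4913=11920.62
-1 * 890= -890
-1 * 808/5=-808/5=-161.60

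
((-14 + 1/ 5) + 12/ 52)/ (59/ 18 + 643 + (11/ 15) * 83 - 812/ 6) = -15876/ 669019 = -0.02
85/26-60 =-1475/26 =-56.73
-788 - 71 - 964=-1823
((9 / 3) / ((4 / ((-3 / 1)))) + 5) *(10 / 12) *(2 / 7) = 55 / 84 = 0.65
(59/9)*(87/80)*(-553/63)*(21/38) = -946183/27360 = -34.58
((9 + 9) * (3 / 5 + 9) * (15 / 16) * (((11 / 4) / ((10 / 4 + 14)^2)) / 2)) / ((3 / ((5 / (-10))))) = -0.14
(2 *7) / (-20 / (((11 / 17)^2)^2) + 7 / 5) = -1024870 / 8249613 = -0.12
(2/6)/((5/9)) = 3/5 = 0.60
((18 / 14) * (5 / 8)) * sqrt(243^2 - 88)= 45 * sqrt(58961) / 56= 195.12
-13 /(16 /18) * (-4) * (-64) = -3744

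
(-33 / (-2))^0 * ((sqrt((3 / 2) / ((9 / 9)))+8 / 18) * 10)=40 / 9+5 * sqrt(6)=16.69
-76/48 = -19/12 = -1.58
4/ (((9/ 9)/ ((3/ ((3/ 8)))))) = 32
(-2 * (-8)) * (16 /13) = 256 /13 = 19.69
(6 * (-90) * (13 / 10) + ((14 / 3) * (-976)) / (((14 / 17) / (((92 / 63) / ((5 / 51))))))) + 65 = -26150543 / 315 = -83017.60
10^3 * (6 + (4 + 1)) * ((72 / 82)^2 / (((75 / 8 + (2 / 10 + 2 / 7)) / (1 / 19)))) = 362880000 / 8016689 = 45.27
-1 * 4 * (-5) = 20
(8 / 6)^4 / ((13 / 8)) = 2048 / 1053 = 1.94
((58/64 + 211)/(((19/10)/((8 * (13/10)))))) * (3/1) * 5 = 1322295/76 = 17398.62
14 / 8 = 7 / 4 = 1.75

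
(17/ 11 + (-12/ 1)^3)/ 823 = -18991/ 9053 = -2.10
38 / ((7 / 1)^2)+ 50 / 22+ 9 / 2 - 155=-158953 / 1078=-147.45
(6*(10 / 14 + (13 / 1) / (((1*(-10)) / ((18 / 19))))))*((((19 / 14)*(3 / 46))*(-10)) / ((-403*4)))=-774 / 454181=-0.00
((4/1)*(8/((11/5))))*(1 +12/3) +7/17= 13677/187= 73.14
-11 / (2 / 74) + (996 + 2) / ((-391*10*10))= -7957349 / 19550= -407.03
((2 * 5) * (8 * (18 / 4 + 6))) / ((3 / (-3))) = -840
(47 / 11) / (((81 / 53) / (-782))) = -1947962 / 891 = -2186.26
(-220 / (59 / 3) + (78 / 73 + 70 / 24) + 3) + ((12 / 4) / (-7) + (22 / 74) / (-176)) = -247994147 / 53544624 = -4.63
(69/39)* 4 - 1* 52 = -584/13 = -44.92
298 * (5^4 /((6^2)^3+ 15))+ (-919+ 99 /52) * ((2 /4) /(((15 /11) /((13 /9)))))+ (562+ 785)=14537875817 /16801560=865.27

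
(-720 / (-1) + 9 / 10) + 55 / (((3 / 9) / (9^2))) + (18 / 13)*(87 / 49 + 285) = 92256543 / 6370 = 14482.97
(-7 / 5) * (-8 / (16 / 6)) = 21 / 5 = 4.20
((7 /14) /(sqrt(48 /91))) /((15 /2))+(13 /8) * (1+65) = sqrt(273) /180+429 /4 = 107.34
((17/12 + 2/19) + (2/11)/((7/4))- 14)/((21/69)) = -4996543/122892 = -40.66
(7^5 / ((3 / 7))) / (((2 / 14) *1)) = 823543 / 3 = 274514.33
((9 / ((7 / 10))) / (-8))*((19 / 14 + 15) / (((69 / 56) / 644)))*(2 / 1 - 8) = 82440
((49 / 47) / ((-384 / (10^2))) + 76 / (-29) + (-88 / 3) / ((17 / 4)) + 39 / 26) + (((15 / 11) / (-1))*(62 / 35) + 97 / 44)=-485589603 / 57093344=-8.51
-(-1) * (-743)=-743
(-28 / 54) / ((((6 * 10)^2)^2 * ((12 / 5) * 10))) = -7 / 4199040000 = -0.00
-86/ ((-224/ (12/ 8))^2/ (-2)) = 0.01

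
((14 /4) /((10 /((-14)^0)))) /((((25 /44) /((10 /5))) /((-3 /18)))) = -77 /375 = -0.21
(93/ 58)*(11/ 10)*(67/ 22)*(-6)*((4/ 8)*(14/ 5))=-130851/ 2900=-45.12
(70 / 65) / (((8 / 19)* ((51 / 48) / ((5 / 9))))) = 2660 / 1989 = 1.34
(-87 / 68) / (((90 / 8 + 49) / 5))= -435 / 4097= -0.11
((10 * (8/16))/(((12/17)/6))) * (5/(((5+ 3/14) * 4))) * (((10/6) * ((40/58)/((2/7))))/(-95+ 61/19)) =-9891875/22152288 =-0.45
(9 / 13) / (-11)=-9 / 143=-0.06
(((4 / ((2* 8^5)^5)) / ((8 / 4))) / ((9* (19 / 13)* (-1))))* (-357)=1547 / 34454385859016931479126016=0.00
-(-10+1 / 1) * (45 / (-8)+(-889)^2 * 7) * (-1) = -398321379 / 8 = -49790172.38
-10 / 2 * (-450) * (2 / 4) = 1125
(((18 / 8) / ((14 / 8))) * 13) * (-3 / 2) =-351 / 14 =-25.07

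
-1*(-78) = 78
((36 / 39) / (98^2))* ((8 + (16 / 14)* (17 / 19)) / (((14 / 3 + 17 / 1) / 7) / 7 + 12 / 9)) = 1200 / 2456909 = 0.00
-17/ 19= -0.89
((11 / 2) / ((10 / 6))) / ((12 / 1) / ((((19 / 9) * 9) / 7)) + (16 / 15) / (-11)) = 20691 / 27112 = 0.76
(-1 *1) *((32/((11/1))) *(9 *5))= -1440/11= -130.91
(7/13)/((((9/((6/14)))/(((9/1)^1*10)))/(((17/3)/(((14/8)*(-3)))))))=-680/273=-2.49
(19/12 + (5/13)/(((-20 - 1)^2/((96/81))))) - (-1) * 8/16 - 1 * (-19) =13054681/619164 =21.08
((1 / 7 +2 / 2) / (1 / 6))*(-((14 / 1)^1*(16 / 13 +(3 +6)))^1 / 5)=-12768 / 65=-196.43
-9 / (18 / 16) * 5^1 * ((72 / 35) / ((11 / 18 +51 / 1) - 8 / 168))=-10368 / 6497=-1.60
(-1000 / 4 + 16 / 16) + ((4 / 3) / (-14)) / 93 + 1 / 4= -1943243 / 7812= -248.75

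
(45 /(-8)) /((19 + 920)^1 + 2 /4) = -45 /7516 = -0.01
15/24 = 5/8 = 0.62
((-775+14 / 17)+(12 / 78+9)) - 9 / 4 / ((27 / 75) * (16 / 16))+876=104.73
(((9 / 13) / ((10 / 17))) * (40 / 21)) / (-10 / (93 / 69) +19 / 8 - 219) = -16864 / 1685411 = -0.01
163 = 163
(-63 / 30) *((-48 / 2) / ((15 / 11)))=36.96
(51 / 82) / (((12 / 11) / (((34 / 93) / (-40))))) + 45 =27450421 / 610080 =44.99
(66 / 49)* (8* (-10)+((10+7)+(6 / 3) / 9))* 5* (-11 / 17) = 683650 / 2499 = 273.57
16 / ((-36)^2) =1 / 81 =0.01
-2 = -2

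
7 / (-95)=-7 / 95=-0.07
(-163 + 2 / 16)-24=-1495 / 8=-186.88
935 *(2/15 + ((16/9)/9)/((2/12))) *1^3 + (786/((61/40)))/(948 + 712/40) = 9809268134/7953363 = 1233.35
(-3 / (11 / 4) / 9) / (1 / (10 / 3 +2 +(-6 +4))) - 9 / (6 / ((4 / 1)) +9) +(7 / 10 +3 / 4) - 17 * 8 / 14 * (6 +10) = -2151623 / 13860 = -155.24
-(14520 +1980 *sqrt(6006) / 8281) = -14520 -1980 *sqrt(6006) / 8281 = -14538.53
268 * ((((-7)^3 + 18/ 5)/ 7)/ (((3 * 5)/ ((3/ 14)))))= -227398/ 1225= -185.63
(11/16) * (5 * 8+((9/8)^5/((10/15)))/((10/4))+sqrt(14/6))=11 * sqrt(21)/48+74038217/2621440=29.29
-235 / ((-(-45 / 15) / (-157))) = 36895 / 3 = 12298.33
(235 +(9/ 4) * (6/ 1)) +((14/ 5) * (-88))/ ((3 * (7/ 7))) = 4991/ 30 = 166.37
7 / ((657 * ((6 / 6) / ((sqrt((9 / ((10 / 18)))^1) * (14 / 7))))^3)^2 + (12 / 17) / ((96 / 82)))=3.20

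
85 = 85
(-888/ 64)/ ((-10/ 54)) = 2997/ 40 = 74.92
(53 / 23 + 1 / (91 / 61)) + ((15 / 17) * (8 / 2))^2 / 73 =138884722 / 44156021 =3.15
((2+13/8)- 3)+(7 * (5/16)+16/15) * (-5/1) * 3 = -771/16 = -48.19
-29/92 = -0.32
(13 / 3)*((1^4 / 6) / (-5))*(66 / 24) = -143 / 360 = -0.40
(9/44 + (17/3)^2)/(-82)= -12797/32472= -0.39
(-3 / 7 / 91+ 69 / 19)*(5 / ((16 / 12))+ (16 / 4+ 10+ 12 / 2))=54870 / 637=86.14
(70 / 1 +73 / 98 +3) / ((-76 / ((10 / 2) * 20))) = -180675 / 1862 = -97.03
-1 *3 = -3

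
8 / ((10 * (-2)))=-2 / 5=-0.40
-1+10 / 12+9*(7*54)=20411 / 6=3401.83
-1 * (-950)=950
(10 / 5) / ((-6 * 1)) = -1 / 3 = -0.33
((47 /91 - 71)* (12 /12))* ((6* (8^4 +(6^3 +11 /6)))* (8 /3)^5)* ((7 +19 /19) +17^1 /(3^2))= -12414204706816 /5103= -2432726769.90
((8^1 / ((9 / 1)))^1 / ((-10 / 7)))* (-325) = 1820 / 9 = 202.22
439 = 439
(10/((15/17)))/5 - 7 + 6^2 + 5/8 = 3827/120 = 31.89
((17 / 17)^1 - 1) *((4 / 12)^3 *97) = 0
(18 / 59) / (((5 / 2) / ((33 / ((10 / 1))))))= 594 / 1475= 0.40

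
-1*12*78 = -936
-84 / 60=-1.40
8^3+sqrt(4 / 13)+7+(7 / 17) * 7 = 2 * sqrt(13) / 13+8872 / 17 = 522.44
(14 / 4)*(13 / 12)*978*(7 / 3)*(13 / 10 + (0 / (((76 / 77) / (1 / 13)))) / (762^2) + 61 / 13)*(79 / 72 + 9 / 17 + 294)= 2251366079431 / 146880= 15327928.10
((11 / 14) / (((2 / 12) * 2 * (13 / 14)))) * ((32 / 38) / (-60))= -0.04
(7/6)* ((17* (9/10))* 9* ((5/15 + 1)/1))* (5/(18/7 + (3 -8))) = -441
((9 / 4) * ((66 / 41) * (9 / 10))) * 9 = 24057 / 820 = 29.34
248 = 248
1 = 1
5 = 5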